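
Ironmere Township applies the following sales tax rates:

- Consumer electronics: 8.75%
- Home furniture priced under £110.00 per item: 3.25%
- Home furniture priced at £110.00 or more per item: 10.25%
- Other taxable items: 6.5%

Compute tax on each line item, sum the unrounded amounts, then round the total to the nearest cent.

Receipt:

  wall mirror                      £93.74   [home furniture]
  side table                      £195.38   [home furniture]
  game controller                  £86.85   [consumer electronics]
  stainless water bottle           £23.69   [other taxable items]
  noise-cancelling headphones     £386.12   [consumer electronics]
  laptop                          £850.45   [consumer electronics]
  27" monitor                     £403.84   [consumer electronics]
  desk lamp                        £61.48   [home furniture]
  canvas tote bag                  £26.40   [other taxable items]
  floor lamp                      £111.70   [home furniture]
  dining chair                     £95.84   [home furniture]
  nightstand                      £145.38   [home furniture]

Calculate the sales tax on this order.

Wall mirror £93.74: home furniture, under £110.00 → 3.25% → £3.04655
Side table £195.38: home furniture, £110.00 or more → 10.25% → £20.02645
Game controller £86.85: consumer electronics → 8.75% → £7.599375
Stainless water bottle £23.69: other taxable items → 6.5% → £1.53985
Noise-cancelling headphones £386.12: consumer electronics → 8.75% → £33.7855
Laptop £850.45: consumer electronics → 8.75% → £74.414375
27" monitor £403.84: consumer electronics → 8.75% → £35.336
Desk lamp £61.48: home furniture, under £110.00 → 3.25% → £1.9981
Canvas tote bag £26.40: other taxable items → 6.5% → £1.716
Floor lamp £111.70: home furniture, £110.00 or more → 10.25% → £11.44925
Dining chair £95.84: home furniture, under £110.00 → 3.25% → £3.1148
Nightstand £145.38: home furniture, £110.00 or more → 10.25% → £14.90145
Unrounded tax sum = £208.9277 → £208.93

£208.93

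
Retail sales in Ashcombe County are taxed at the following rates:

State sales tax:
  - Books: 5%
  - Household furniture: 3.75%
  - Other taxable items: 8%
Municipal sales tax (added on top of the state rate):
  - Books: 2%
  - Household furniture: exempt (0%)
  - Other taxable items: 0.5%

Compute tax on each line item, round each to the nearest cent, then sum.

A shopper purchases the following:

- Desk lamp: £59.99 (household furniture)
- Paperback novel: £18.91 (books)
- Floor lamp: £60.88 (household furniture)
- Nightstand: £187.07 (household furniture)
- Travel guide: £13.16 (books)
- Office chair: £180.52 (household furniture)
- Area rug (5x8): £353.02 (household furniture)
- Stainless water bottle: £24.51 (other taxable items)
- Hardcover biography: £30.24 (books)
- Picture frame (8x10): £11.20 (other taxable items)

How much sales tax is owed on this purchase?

£38.95

Desk lamp £59.99: household furniture → 3.75% + 0% municipal = 3.75% → £2.25
Paperback novel £18.91: books → 5% + 2% municipal = 7% → £1.32
Floor lamp £60.88: household furniture → 3.75% + 0% municipal = 3.75% → £2.28
Nightstand £187.07: household furniture → 3.75% + 0% municipal = 3.75% → £7.02
Travel guide £13.16: books → 5% + 2% municipal = 7% → £0.92
Office chair £180.52: household furniture → 3.75% + 0% municipal = 3.75% → £6.77
Area rug (5x8) £353.02: household furniture → 3.75% + 0% municipal = 3.75% → £13.24
Stainless water bottle £24.51: other taxable items → 8% + 0.5% municipal = 8.5% → £2.08
Hardcover biography £30.24: books → 5% + 2% municipal = 7% → £2.12
Picture frame (8x10) £11.20: other taxable items → 8% + 0.5% municipal = 8.5% → £0.95
Total tax = £2.25 + £1.32 + £2.28 + £7.02 + £0.92 + £6.77 + £13.24 + £2.08 + £2.12 + £0.95 = £38.95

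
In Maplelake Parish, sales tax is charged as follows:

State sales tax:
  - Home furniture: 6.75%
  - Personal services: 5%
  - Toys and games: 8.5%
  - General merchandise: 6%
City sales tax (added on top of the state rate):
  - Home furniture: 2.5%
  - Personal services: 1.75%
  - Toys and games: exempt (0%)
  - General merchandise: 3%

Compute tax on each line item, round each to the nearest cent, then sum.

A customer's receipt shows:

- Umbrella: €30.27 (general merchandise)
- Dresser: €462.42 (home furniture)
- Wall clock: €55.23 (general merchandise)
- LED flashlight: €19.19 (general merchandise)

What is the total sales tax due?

€52.19

Umbrella €30.27: general merchandise → 6% + 3% city = 9% → €2.72
Dresser €462.42: home furniture → 6.75% + 2.5% city = 9.25% → €42.77
Wall clock €55.23: general merchandise → 6% + 3% city = 9% → €4.97
LED flashlight €19.19: general merchandise → 6% + 3% city = 9% → €1.73
Total tax = €2.72 + €42.77 + €4.97 + €1.73 = €52.19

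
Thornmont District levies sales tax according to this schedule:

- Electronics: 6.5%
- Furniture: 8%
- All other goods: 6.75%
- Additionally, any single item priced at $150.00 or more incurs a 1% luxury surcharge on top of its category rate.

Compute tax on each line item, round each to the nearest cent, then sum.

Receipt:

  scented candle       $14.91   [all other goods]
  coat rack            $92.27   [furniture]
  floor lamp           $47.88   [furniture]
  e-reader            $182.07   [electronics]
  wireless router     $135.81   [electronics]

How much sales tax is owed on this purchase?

Scented candle $14.91: all other goods → 6.75% → $1.01
Coat rack $92.27: furniture → 8% → $7.38
Floor lamp $47.88: furniture → 8% → $3.83
E-reader $182.07: electronics → 6.5% + 1% surcharge = 7.5% → $13.66
Wireless router $135.81: electronics → 6.5% → $8.83
Total tax = $1.01 + $7.38 + $3.83 + $13.66 + $8.83 = $34.71

$34.71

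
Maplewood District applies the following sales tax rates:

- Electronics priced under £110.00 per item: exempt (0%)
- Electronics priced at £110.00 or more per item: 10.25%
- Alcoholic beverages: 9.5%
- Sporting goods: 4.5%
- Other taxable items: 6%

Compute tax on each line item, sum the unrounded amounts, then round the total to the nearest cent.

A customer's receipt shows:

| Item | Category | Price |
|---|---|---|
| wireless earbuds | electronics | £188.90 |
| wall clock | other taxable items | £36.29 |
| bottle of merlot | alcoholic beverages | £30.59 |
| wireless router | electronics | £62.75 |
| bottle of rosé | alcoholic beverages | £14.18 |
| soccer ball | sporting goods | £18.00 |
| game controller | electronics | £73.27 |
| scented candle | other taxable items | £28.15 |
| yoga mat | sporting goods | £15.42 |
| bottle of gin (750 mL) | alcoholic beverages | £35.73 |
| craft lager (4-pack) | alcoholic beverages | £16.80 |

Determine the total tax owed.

£33.98

Wireless earbuds £188.90: electronics, £110.00 or more → 10.25% → £19.36225
Wall clock £36.29: other taxable items → 6% → £2.1774
Bottle of merlot £30.59: alcoholic beverages → 9.5% → £2.90605
Wireless router £62.75: electronics, under £110.00 → 0% → £0.00
Bottle of rosé £14.18: alcoholic beverages → 9.5% → £1.3471
Soccer ball £18.00: sporting goods → 4.5% → £0.81
Game controller £73.27: electronics, under £110.00 → 0% → £0.00
Scented candle £28.15: other taxable items → 6% → £1.689
Yoga mat £15.42: sporting goods → 4.5% → £0.6939
Bottle of gin (750 mL) £35.73: alcoholic beverages → 9.5% → £3.39435
Craft lager (4-pack) £16.80: alcoholic beverages → 9.5% → £1.596
Unrounded tax sum = £33.97605 → £33.98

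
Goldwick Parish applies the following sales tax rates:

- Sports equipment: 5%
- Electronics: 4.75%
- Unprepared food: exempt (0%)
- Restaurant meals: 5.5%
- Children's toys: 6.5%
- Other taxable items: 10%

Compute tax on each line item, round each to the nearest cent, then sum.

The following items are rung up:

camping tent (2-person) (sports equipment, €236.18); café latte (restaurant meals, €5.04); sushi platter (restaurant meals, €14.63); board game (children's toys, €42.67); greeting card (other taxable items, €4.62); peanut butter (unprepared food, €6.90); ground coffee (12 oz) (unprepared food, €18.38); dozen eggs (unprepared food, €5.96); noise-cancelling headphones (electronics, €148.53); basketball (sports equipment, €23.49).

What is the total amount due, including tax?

€530.75

Camping tent (2-person) €236.18: sports equipment → 5% → €11.81
Café latte €5.04: restaurant meals → 5.5% → €0.28
Sushi platter €14.63: restaurant meals → 5.5% → €0.80
Board game €42.67: children's toys → 6.5% → €2.77
Greeting card €4.62: other taxable items → 10% → €0.46
Peanut butter €6.90: unprepared food → 0% → €0.00
Ground coffee (12 oz) €18.38: unprepared food → 0% → €0.00
Dozen eggs €5.96: unprepared food → 0% → €0.00
Noise-cancelling headphones €148.53: electronics → 4.75% → €7.06
Basketball €23.49: sports equipment → 5% → €1.17
Subtotal = €506.40; tax = €24.35; total due = €530.75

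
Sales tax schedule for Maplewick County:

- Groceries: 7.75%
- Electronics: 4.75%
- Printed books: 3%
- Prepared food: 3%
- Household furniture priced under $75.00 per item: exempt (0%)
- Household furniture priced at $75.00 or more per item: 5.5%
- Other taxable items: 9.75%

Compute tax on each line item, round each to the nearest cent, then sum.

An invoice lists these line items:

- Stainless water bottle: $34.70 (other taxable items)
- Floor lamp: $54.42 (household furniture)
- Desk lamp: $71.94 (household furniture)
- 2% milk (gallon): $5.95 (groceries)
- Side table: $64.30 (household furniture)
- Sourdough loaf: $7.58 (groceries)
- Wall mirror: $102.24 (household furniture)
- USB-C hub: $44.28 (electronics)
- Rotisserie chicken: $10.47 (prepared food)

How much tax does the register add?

$12.46

Stainless water bottle $34.70: other taxable items → 9.75% → $3.38
Floor lamp $54.42: household furniture, under $75.00 → 0% → $0.00
Desk lamp $71.94: household furniture, under $75.00 → 0% → $0.00
2% milk (gallon) $5.95: groceries → 7.75% → $0.46
Side table $64.30: household furniture, under $75.00 → 0% → $0.00
Sourdough loaf $7.58: groceries → 7.75% → $0.59
Wall mirror $102.24: household furniture, $75.00 or more → 5.5% → $5.62
USB-C hub $44.28: electronics → 4.75% → $2.10
Rotisserie chicken $10.47: prepared food → 3% → $0.31
Total tax = $3.38 + $0.46 + $0.59 + $5.62 + $2.10 + $0.31 = $12.46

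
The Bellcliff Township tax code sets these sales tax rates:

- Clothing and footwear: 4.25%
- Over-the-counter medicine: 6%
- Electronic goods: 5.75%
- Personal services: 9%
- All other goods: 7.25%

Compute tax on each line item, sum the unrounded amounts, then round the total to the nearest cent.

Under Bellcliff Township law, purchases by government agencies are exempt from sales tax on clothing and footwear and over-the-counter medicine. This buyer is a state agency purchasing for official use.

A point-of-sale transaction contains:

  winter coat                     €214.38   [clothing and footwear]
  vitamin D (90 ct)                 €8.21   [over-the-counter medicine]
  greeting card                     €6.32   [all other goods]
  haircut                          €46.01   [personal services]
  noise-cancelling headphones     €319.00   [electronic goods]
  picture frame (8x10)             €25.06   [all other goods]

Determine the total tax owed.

Winter coat €214.38: clothing and footwear, buyer-exempt → 0% → €0.00
Vitamin D (90 ct) €8.21: over-the-counter medicine, buyer-exempt → 0% → €0.00
Greeting card €6.32: all other goods → 7.25% → €0.4582
Haircut €46.01: personal services → 9% → €4.1409
Noise-cancelling headphones €319.00: electronic goods → 5.75% → €18.3425
Picture frame (8x10) €25.06: all other goods → 7.25% → €1.81685
Unrounded tax sum = €24.75845 → €24.76

€24.76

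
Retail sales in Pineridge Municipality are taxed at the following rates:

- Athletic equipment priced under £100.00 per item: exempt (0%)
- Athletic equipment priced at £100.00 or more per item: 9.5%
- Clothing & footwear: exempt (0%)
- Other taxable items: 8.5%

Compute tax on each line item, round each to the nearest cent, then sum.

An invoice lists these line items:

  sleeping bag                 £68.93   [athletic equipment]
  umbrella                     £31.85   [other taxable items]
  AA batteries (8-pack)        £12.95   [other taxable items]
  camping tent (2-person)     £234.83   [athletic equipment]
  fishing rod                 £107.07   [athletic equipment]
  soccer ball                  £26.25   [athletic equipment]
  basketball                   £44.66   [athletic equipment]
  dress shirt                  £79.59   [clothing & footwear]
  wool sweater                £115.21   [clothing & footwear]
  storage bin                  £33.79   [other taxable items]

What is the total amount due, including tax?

£794.29

Sleeping bag £68.93: athletic equipment, under £100.00 → 0% → £0.00
Umbrella £31.85: other taxable items → 8.5% → £2.71
AA batteries (8-pack) £12.95: other taxable items → 8.5% → £1.10
Camping tent (2-person) £234.83: athletic equipment, £100.00 or more → 9.5% → £22.31
Fishing rod £107.07: athletic equipment, £100.00 or more → 9.5% → £10.17
Soccer ball £26.25: athletic equipment, under £100.00 → 0% → £0.00
Basketball £44.66: athletic equipment, under £100.00 → 0% → £0.00
Dress shirt £79.59: clothing & footwear → 0% → £0.00
Wool sweater £115.21: clothing & footwear → 0% → £0.00
Storage bin £33.79: other taxable items → 8.5% → £2.87
Subtotal = £755.13; tax = £39.16; total due = £794.29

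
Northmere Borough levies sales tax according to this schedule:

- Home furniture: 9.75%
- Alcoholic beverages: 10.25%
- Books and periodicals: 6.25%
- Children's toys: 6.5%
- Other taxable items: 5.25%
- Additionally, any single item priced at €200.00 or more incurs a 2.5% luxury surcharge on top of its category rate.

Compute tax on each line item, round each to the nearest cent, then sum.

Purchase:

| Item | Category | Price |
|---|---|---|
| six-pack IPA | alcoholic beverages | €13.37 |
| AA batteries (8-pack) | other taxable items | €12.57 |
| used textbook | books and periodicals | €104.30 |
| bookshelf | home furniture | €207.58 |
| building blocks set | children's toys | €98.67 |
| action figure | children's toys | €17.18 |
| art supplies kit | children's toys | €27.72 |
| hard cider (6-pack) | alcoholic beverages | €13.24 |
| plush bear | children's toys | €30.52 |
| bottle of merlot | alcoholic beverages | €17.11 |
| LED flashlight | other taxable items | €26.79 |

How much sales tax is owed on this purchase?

€49.81

Six-pack IPA €13.37: alcoholic beverages → 10.25% → €1.37
AA batteries (8-pack) €12.57: other taxable items → 5.25% → €0.66
Used textbook €104.30: books and periodicals → 6.25% → €6.52
Bookshelf €207.58: home furniture → 9.75% + 2.5% surcharge = 12.25% → €25.43
Building blocks set €98.67: children's toys → 6.5% → €6.41
Action figure €17.18: children's toys → 6.5% → €1.12
Art supplies kit €27.72: children's toys → 6.5% → €1.80
Hard cider (6-pack) €13.24: alcoholic beverages → 10.25% → €1.36
Plush bear €30.52: children's toys → 6.5% → €1.98
Bottle of merlot €17.11: alcoholic beverages → 10.25% → €1.75
LED flashlight €26.79: other taxable items → 5.25% → €1.41
Total tax = €1.37 + €0.66 + €6.52 + €25.43 + €6.41 + €1.12 + €1.80 + €1.36 + €1.98 + €1.75 + €1.41 = €49.81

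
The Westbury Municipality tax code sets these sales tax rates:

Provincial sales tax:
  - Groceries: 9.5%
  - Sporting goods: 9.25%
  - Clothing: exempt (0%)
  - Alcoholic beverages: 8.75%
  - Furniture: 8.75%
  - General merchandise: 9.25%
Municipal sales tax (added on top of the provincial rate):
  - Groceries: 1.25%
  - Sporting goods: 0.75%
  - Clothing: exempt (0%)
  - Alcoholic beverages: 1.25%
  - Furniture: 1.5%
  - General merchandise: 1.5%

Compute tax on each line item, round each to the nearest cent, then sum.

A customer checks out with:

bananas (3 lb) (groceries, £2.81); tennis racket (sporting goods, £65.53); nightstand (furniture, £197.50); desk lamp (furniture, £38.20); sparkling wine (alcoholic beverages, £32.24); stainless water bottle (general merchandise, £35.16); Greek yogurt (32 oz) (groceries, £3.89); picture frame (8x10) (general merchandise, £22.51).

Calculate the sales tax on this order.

£40.85

Bananas (3 lb) £2.81: groceries → 9.5% + 1.25% municipal = 10.75% → £0.30
Tennis racket £65.53: sporting goods → 9.25% + 0.75% municipal = 10% → £6.55
Nightstand £197.50: furniture → 8.75% + 1.5% municipal = 10.25% → £20.24
Desk lamp £38.20: furniture → 8.75% + 1.5% municipal = 10.25% → £3.92
Sparkling wine £32.24: alcoholic beverages → 8.75% + 1.25% municipal = 10% → £3.22
Stainless water bottle £35.16: general merchandise → 9.25% + 1.5% municipal = 10.75% → £3.78
Greek yogurt (32 oz) £3.89: groceries → 9.5% + 1.25% municipal = 10.75% → £0.42
Picture frame (8x10) £22.51: general merchandise → 9.25% + 1.5% municipal = 10.75% → £2.42
Total tax = £0.30 + £6.55 + £20.24 + £3.92 + £3.22 + £3.78 + £0.42 + £2.42 = £40.85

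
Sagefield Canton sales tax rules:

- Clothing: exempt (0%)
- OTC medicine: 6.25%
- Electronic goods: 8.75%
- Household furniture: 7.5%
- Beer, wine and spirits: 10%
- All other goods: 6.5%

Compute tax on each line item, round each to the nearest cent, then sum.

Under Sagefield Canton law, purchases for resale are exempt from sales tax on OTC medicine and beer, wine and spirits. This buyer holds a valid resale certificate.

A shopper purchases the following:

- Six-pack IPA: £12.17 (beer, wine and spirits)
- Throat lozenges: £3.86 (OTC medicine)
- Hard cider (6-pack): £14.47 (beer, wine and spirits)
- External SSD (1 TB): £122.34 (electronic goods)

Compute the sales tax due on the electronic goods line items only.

External SSD (1 TB) £122.34: electronic goods → 8.75% → £10.70
Tax on electronic goods = £10.70

£10.70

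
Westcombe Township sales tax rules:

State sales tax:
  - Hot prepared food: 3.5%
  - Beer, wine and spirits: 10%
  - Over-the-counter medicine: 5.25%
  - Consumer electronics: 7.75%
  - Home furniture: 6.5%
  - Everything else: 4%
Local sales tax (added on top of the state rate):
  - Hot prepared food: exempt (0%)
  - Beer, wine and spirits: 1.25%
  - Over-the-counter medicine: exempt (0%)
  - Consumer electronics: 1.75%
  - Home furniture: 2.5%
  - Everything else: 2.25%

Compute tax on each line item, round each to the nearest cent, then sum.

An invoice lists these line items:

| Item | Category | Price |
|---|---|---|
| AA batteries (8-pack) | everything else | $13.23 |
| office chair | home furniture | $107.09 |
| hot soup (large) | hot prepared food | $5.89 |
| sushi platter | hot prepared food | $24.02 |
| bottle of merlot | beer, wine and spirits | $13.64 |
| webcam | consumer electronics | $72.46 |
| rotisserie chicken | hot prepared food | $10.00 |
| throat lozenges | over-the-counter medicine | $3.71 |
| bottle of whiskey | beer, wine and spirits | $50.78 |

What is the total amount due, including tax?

$327.00

AA batteries (8-pack) $13.23: everything else → 4% + 2.25% local = 6.25% → $0.83
Office chair $107.09: home furniture → 6.5% + 2.5% local = 9% → $9.64
Hot soup (large) $5.89: hot prepared food → 3.5% + 0% local = 3.5% → $0.21
Sushi platter $24.02: hot prepared food → 3.5% + 0% local = 3.5% → $0.84
Bottle of merlot $13.64: beer, wine and spirits → 10% + 1.25% local = 11.25% → $1.53
Webcam $72.46: consumer electronics → 7.75% + 1.75% local = 9.5% → $6.88
Rotisserie chicken $10.00: hot prepared food → 3.5% + 0% local = 3.5% → $0.35
Throat lozenges $3.71: over-the-counter medicine → 5.25% + 0% local = 5.25% → $0.19
Bottle of whiskey $50.78: beer, wine and spirits → 10% + 1.25% local = 11.25% → $5.71
Subtotal = $300.82; tax = $26.18; total due = $327.00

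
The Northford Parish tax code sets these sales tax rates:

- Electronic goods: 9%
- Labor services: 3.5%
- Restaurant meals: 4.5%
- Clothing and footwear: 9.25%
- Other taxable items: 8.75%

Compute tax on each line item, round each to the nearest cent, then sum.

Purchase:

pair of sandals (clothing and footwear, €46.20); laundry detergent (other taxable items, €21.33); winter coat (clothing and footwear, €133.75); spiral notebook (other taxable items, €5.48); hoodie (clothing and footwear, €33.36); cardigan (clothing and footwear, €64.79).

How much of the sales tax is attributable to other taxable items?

€2.35

Laundry detergent €21.33: other taxable items → 8.75% → €1.87
Spiral notebook €5.48: other taxable items → 8.75% → €0.48
Tax on other taxable items = €1.87 + €0.48 = €2.35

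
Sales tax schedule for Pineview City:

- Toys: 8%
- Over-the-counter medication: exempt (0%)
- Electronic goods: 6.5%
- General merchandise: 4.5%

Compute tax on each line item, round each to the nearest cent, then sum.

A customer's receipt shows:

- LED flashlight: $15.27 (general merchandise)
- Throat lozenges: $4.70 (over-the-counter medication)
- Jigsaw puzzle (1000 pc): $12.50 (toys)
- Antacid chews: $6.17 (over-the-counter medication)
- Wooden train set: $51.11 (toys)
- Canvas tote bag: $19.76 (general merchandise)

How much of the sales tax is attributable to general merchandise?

LED flashlight $15.27: general merchandise → 4.5% → $0.69
Canvas tote bag $19.76: general merchandise → 4.5% → $0.89
Tax on general merchandise = $0.69 + $0.89 = $1.58

$1.58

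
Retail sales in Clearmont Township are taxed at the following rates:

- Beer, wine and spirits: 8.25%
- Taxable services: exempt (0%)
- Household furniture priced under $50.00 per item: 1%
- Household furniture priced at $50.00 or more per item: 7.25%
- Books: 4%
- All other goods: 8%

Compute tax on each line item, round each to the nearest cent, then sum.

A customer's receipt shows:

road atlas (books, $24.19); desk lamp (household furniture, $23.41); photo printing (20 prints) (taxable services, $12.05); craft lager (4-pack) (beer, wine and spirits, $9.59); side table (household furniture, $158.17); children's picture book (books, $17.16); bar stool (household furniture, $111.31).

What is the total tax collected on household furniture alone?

$19.77

Desk lamp $23.41: household furniture, under $50.00 → 1% → $0.23
Side table $158.17: household furniture, $50.00 or more → 7.25% → $11.47
Bar stool $111.31: household furniture, $50.00 or more → 7.25% → $8.07
Tax on household furniture = $0.23 + $11.47 + $8.07 = $19.77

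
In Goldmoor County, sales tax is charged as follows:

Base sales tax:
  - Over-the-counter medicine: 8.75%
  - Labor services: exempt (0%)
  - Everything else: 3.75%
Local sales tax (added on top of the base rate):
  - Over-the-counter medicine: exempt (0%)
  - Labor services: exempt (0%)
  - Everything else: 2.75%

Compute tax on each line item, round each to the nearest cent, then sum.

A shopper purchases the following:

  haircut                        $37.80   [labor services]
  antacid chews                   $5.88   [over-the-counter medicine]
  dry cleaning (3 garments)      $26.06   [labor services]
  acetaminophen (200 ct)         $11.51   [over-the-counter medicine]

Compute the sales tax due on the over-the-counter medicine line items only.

Antacid chews $5.88: over-the-counter medicine → 8.75% + 0% local = 8.75% → $0.51
Acetaminophen (200 ct) $11.51: over-the-counter medicine → 8.75% + 0% local = 8.75% → $1.01
Tax on over-the-counter medicine = $0.51 + $1.01 = $1.52

$1.52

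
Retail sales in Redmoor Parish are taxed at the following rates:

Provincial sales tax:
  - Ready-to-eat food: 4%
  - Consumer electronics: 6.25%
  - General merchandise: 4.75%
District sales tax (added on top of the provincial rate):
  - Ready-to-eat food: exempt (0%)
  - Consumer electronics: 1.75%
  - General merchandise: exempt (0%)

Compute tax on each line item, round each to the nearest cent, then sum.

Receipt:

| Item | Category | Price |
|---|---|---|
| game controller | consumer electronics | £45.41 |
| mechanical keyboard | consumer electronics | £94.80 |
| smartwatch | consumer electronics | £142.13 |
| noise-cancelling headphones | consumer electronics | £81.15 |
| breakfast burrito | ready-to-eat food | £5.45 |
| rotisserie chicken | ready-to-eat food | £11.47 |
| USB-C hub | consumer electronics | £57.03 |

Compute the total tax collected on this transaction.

£34.31

Game controller £45.41: consumer electronics → 6.25% + 1.75% district = 8% → £3.63
Mechanical keyboard £94.80: consumer electronics → 6.25% + 1.75% district = 8% → £7.58
Smartwatch £142.13: consumer electronics → 6.25% + 1.75% district = 8% → £11.37
Noise-cancelling headphones £81.15: consumer electronics → 6.25% + 1.75% district = 8% → £6.49
Breakfast burrito £5.45: ready-to-eat food → 4% + 0% district = 4% → £0.22
Rotisserie chicken £11.47: ready-to-eat food → 4% + 0% district = 4% → £0.46
USB-C hub £57.03: consumer electronics → 6.25% + 1.75% district = 8% → £4.56
Total tax = £3.63 + £7.58 + £11.37 + £6.49 + £0.22 + £0.46 + £4.56 = £34.31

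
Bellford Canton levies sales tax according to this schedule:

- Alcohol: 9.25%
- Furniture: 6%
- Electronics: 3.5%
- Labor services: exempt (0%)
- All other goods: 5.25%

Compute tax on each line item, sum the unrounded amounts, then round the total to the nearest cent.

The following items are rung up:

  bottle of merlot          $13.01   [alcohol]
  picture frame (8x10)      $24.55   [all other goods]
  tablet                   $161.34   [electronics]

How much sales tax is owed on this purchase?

$8.14

Bottle of merlot $13.01: alcohol → 9.25% → $1.203425
Picture frame (8x10) $24.55: all other goods → 5.25% → $1.288875
Tablet $161.34: electronics → 3.5% → $5.6469
Unrounded tax sum = $8.1392 → $8.14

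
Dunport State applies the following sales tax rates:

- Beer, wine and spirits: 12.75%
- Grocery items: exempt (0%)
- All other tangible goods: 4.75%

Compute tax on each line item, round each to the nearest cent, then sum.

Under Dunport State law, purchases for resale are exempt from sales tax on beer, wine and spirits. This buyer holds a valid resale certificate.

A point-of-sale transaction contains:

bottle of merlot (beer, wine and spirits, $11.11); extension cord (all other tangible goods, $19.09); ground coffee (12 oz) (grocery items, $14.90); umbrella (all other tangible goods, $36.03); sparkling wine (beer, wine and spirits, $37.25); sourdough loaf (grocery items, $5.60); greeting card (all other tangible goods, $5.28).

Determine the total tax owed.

Bottle of merlot $11.11: beer, wine and spirits, buyer-exempt → 0% → $0.00
Extension cord $19.09: all other tangible goods → 4.75% → $0.91
Ground coffee (12 oz) $14.90: grocery items → 0% → $0.00
Umbrella $36.03: all other tangible goods → 4.75% → $1.71
Sparkling wine $37.25: beer, wine and spirits, buyer-exempt → 0% → $0.00
Sourdough loaf $5.60: grocery items → 0% → $0.00
Greeting card $5.28: all other tangible goods → 4.75% → $0.25
Total tax = $0.91 + $1.71 + $0.25 = $2.87

$2.87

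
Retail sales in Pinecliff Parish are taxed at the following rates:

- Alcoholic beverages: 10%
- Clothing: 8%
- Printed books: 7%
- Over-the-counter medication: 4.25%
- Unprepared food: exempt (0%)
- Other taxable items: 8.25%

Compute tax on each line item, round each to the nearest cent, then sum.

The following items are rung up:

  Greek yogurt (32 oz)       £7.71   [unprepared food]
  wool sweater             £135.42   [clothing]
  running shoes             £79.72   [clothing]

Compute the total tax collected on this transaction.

Greek yogurt (32 oz) £7.71: unprepared food → 0% → £0.00
Wool sweater £135.42: clothing → 8% → £10.83
Running shoes £79.72: clothing → 8% → £6.38
Total tax = £10.83 + £6.38 = £17.21

£17.21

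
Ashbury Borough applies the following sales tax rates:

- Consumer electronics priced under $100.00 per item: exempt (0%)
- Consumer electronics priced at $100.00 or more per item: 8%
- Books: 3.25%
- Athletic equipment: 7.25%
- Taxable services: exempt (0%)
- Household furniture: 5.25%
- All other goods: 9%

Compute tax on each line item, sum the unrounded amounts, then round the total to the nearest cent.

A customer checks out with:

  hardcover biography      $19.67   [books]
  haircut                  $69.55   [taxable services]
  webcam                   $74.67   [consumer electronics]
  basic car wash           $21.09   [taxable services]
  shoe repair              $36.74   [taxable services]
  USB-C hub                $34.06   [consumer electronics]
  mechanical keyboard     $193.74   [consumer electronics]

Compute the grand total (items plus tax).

Hardcover biography $19.67: books → 3.25% → $0.639275
Haircut $69.55: taxable services → 0% → $0.00
Webcam $74.67: consumer electronics, under $100.00 → 0% → $0.00
Basic car wash $21.09: taxable services → 0% → $0.00
Shoe repair $36.74: taxable services → 0% → $0.00
USB-C hub $34.06: consumer electronics, under $100.00 → 0% → $0.00
Mechanical keyboard $193.74: consumer electronics, $100.00 or more → 8% → $15.4992
Subtotal = $449.52; unrounded tax = $16.138475 → $16.14; total due = $465.66

$465.66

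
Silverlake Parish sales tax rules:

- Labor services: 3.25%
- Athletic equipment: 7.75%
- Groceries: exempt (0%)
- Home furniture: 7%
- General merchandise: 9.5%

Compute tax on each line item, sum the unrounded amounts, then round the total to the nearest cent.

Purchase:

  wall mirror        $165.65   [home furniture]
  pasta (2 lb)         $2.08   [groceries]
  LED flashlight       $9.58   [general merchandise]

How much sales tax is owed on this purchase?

Wall mirror $165.65: home furniture → 7% → $11.5955
Pasta (2 lb) $2.08: groceries → 0% → $0.00
LED flashlight $9.58: general merchandise → 9.5% → $0.9101
Unrounded tax sum = $12.5056 → $12.51

$12.51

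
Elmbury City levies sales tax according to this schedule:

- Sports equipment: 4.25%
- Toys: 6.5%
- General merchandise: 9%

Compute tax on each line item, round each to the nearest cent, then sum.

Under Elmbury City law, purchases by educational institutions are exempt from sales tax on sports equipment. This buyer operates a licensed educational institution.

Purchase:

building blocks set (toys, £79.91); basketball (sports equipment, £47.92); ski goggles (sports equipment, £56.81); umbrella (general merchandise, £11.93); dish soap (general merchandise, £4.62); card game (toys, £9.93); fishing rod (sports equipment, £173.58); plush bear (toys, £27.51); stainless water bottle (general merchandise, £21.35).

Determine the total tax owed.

Building blocks set £79.91: toys → 6.5% → £5.19
Basketball £47.92: sports equipment, buyer-exempt → 0% → £0.00
Ski goggles £56.81: sports equipment, buyer-exempt → 0% → £0.00
Umbrella £11.93: general merchandise → 9% → £1.07
Dish soap £4.62: general merchandise → 9% → £0.42
Card game £9.93: toys → 6.5% → £0.65
Fishing rod £173.58: sports equipment, buyer-exempt → 0% → £0.00
Plush bear £27.51: toys → 6.5% → £1.79
Stainless water bottle £21.35: general merchandise → 9% → £1.92
Total tax = £5.19 + £1.07 + £0.42 + £0.65 + £1.79 + £1.92 = £11.04

£11.04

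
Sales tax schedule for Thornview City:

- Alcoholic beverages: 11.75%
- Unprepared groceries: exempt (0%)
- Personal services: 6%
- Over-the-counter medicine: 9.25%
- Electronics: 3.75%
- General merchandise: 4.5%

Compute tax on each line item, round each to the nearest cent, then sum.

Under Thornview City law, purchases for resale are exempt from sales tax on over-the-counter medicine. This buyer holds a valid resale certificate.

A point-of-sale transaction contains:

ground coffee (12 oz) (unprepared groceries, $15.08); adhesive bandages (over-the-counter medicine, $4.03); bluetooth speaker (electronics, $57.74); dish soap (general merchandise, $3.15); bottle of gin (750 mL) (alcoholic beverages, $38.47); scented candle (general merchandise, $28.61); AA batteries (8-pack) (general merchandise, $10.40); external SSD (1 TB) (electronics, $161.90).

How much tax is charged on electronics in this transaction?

Bluetooth speaker $57.74: electronics → 3.75% → $2.17
External SSD (1 TB) $161.90: electronics → 3.75% → $6.07
Tax on electronics = $2.17 + $6.07 = $8.24

$8.24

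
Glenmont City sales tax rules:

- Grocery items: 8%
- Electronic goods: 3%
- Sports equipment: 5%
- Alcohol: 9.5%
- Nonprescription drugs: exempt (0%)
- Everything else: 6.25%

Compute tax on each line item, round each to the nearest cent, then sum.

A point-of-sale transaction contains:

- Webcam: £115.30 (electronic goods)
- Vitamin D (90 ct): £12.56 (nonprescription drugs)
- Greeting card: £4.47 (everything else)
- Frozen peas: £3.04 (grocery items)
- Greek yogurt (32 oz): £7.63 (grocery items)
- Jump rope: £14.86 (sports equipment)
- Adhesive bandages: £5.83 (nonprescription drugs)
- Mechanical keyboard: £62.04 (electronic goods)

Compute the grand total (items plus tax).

£232.92

Webcam £115.30: electronic goods → 3% → £3.46
Vitamin D (90 ct) £12.56: nonprescription drugs → 0% → £0.00
Greeting card £4.47: everything else → 6.25% → £0.28
Frozen peas £3.04: grocery items → 8% → £0.24
Greek yogurt (32 oz) £7.63: grocery items → 8% → £0.61
Jump rope £14.86: sports equipment → 5% → £0.74
Adhesive bandages £5.83: nonprescription drugs → 0% → £0.00
Mechanical keyboard £62.04: electronic goods → 3% → £1.86
Subtotal = £225.73; tax = £7.19; total due = £232.92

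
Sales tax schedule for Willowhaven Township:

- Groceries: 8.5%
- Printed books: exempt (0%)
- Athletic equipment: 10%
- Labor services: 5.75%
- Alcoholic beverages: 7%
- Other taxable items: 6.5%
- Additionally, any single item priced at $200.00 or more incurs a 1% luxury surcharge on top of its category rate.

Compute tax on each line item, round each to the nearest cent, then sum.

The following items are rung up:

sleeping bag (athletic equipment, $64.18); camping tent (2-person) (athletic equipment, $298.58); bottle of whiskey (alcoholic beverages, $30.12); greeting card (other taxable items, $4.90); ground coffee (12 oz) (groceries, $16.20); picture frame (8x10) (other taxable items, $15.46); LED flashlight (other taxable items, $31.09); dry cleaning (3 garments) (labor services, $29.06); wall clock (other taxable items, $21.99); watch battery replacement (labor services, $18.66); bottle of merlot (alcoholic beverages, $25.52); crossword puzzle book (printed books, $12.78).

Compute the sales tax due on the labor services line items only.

Dry cleaning (3 garments) $29.06: labor services → 5.75% → $1.67
Watch battery replacement $18.66: labor services → 5.75% → $1.07
Tax on labor services = $1.67 + $1.07 = $2.74

$2.74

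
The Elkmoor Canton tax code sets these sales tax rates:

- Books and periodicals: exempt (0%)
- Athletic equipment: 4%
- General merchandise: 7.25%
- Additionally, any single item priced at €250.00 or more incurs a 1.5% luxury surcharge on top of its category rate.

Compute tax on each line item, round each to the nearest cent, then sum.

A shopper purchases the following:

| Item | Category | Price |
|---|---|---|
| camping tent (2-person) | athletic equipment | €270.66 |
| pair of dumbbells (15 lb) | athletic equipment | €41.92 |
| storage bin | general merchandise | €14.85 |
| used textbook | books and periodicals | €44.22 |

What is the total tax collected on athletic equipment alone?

Camping tent (2-person) €270.66: athletic equipment → 4% + 1.5% surcharge = 5.5% → €14.89
Pair of dumbbells (15 lb) €41.92: athletic equipment → 4% → €1.68
Tax on athletic equipment = €14.89 + €1.68 = €16.57

€16.57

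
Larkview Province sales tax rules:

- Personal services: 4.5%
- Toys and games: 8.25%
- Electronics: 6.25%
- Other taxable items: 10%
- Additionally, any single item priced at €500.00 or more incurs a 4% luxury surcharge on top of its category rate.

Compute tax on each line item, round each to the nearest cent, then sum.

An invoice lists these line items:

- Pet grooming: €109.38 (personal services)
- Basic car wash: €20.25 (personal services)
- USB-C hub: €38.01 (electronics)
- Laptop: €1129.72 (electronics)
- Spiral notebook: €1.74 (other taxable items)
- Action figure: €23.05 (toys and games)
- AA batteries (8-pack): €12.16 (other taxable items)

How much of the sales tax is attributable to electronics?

€118.18

USB-C hub €38.01: electronics → 6.25% → €2.38
Laptop €1129.72: electronics → 6.25% + 4% surcharge = 10.25% → €115.80
Tax on electronics = €2.38 + €115.80 = €118.18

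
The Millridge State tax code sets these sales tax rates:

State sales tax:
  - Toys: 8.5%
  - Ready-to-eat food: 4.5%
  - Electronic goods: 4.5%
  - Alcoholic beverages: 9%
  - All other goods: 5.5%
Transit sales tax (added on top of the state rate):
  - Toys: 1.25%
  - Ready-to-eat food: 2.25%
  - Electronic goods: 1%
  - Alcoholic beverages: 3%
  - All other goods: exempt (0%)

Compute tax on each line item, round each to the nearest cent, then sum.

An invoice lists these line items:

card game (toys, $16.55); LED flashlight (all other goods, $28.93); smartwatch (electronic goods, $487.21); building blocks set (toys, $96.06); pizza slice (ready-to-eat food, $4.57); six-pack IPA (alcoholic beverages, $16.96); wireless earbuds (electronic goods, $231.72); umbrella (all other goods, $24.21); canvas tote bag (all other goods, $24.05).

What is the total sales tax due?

Card game $16.55: toys → 8.5% + 1.25% transit = 9.75% → $1.61
LED flashlight $28.93: all other goods → 5.5% + 0% transit = 5.5% → $1.59
Smartwatch $487.21: electronic goods → 4.5% + 1% transit = 5.5% → $26.80
Building blocks set $96.06: toys → 8.5% + 1.25% transit = 9.75% → $9.37
Pizza slice $4.57: ready-to-eat food → 4.5% + 2.25% transit = 6.75% → $0.31
Six-pack IPA $16.96: alcoholic beverages → 9% + 3% transit = 12% → $2.04
Wireless earbuds $231.72: electronic goods → 4.5% + 1% transit = 5.5% → $12.74
Umbrella $24.21: all other goods → 5.5% + 0% transit = 5.5% → $1.33
Canvas tote bag $24.05: all other goods → 5.5% + 0% transit = 5.5% → $1.32
Total tax = $1.61 + $1.59 + $26.80 + $9.37 + $0.31 + $2.04 + $12.74 + $1.33 + $1.32 = $57.11

$57.11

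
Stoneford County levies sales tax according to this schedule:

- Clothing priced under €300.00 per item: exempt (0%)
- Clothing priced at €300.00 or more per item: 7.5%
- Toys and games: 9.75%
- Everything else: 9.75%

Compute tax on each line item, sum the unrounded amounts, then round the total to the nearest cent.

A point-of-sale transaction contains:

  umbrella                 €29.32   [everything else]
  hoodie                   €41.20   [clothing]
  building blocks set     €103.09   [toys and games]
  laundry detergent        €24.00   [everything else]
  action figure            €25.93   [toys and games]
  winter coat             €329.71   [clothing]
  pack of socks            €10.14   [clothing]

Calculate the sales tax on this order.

€42.51

Umbrella €29.32: everything else → 9.75% → €2.8587
Hoodie €41.20: clothing, under €300.00 → 0% → €0.00
Building blocks set €103.09: toys and games → 9.75% → €10.051275
Laundry detergent €24.00: everything else → 9.75% → €2.34
Action figure €25.93: toys and games → 9.75% → €2.528175
Winter coat €329.71: clothing, €300.00 or more → 7.5% → €24.72825
Pack of socks €10.14: clothing, under €300.00 → 0% → €0.00
Unrounded tax sum = €42.5064 → €42.51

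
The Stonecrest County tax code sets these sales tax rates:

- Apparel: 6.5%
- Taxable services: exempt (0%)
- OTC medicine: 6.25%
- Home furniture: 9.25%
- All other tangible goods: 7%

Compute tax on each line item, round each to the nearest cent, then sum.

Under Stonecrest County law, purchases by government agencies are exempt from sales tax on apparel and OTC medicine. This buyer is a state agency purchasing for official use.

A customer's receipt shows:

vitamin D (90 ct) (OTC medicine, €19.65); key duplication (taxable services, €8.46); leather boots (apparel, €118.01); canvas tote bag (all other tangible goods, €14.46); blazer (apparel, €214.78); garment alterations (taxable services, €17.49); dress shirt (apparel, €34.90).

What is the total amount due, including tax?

€428.76

Vitamin D (90 ct) €19.65: OTC medicine, buyer-exempt → 0% → €0.00
Key duplication €8.46: taxable services → 0% → €0.00
Leather boots €118.01: apparel, buyer-exempt → 0% → €0.00
Canvas tote bag €14.46: all other tangible goods → 7% → €1.01
Blazer €214.78: apparel, buyer-exempt → 0% → €0.00
Garment alterations €17.49: taxable services → 0% → €0.00
Dress shirt €34.90: apparel, buyer-exempt → 0% → €0.00
Subtotal = €427.75; tax = €1.01; total due = €428.76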